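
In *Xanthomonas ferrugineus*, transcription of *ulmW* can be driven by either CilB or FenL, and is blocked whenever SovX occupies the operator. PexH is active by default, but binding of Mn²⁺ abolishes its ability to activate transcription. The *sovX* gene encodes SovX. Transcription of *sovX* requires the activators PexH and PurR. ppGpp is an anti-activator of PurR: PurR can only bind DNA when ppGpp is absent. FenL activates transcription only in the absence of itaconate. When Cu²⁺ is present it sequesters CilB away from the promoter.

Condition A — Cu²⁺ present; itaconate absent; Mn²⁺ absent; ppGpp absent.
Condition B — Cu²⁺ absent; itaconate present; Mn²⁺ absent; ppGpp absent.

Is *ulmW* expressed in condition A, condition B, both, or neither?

Condition A:
Cu²⁺ is present, so CilB is inactive.
Itaconate is absent, so FenL is active.
Mn²⁺ is absent, so PexH is active.
ppGpp is absent, so PurR is active.
No repressor is bound and PexH and PurR are active, so *sovX* is transcribed.
So SovX is produced and active.
With repressor SovX bound, *ulmW* is not transcribed.
→ *ulmW* is OFF in A.
Condition B:
Cu²⁺ is absent, so CilB is active.
Itaconate is present, so FenL is inactive.
Mn²⁺ is absent, so PexH is active.
ppGpp is absent, so PurR is active.
No repressor is bound and PexH and PurR are active, so *sovX* is transcribed.
So SovX is produced and active.
With repressor SovX bound, *ulmW* is not transcribed.
→ *ulmW* is OFF in B.

neither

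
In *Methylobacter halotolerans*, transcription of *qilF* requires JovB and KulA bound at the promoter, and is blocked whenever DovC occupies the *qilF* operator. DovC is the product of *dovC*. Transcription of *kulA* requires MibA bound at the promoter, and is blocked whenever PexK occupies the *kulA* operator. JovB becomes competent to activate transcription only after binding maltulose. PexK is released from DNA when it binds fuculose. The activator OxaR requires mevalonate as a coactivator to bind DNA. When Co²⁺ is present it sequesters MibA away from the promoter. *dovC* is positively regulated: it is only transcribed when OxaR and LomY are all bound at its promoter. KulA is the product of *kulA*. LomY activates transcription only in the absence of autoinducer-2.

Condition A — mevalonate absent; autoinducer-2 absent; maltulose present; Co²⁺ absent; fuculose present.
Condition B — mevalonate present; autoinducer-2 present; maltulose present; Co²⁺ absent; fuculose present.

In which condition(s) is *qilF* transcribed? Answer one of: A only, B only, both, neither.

Condition A:
Mevalonate is absent, so OxaR is inactive.
Autoinducer-2 is absent, so LomY is active.
Required activator OxaR is absent, so *dovC* is not transcribed.
So DovC is not produced.
Maltulose is present, so JovB is active.
Co²⁺ is absent, so MibA is active.
Fuculose is present, so PexK is inactive.
No repressor is bound and MibA is active, so *kulA* is transcribed.
So KulA is produced and active.
No repressor is bound and JovB and KulA are active, so *qilF* is transcribed.
→ *qilF* is ON in A.
Condition B:
Mevalonate is present, so OxaR is active.
Autoinducer-2 is present, so LomY is inactive.
Required activator LomY is absent, so *dovC* is not transcribed.
So DovC is not produced.
Maltulose is present, so JovB is active.
Co²⁺ is absent, so MibA is active.
Fuculose is present, so PexK is inactive.
No repressor is bound and MibA is active, so *kulA* is transcribed.
So KulA is produced and active.
No repressor is bound and JovB and KulA are active, so *qilF* is transcribed.
→ *qilF* is ON in B.

both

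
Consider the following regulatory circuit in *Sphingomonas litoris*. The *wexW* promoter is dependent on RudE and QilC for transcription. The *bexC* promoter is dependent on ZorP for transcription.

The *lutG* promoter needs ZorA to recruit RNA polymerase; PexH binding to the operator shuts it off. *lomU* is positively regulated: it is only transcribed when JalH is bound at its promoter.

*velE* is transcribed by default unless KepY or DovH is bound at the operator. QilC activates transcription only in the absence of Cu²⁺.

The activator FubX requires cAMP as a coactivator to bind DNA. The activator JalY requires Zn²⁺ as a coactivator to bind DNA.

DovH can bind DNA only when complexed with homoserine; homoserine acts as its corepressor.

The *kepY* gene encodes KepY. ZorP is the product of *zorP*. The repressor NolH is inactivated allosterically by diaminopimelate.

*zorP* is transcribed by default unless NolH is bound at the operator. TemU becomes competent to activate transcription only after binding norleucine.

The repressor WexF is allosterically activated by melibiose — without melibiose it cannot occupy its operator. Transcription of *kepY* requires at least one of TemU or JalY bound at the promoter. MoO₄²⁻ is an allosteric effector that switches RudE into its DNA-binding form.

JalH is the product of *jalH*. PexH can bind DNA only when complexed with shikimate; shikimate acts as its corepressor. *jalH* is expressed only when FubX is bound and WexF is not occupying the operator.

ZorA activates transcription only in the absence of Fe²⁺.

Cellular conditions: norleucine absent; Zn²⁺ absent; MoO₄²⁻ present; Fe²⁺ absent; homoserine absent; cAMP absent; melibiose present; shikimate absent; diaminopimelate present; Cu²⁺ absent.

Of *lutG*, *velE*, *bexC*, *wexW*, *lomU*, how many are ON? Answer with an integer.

Shikimate is absent, so PexH is inactive.
Fe²⁺ is absent, so ZorA is active.
No repressor is bound and ZorA is active, so *lutG* is transcribed.
→ *lutG* is ON.
Norleucine is absent, so TemU is inactive.
Zn²⁺ is absent, so JalY is inactive.
No activator is available at the *kepY* promoter, so *kepY* is not transcribed.
So KepY is not produced.
Homoserine is absent, so DovH is inactive.
With no repressor bound, *velE* is transcribed.
→ *velE* is ON.
Diaminopimelate is present, so NolH is inactive.
With no repressor bound, *zorP* is transcribed.
So ZorP is produced and active.
No repressor is bound and ZorP is active, so *bexC* is transcribed.
→ *bexC* is ON.
MoO₄²⁻ is present, so RudE is active.
Cu²⁺ is absent, so QilC is active.
No repressor is bound and RudE and QilC are active, so *wexW* is transcribed.
→ *wexW* is ON.
Melibiose is present, so WexF is active.
cAMP is absent, so FubX is inactive.
With repressor WexF bound, *jalH* is not transcribed.
So JalH is not produced.
Required activator JalH is absent, so *lomU* is not transcribed.
→ *lomU* is OFF.
4 of the 5 genes are transcribed.

4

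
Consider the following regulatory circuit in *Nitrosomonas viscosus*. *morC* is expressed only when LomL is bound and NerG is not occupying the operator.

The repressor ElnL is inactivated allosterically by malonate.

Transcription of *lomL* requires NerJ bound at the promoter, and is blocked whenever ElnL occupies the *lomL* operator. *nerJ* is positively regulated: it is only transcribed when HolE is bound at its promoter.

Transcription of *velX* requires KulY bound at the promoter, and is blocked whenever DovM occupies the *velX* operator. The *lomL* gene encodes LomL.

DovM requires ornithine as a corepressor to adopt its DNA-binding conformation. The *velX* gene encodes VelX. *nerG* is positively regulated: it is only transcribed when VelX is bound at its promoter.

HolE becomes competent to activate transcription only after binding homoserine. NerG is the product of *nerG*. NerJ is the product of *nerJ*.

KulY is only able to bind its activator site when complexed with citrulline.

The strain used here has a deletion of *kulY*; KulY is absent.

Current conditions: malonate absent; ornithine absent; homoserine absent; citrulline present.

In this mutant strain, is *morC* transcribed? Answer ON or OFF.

Ornithine is absent, so DovM is inactive.
KulY is non-functional in this strain, so it has no effect.
Required activator KulY is absent, so *velX* is not transcribed.
So VelX is not produced.
Required activator VelX is absent, so *nerG* is not transcribed.
So NerG is not produced.
Malonate is absent, so ElnL is active.
Homoserine is absent, so HolE is inactive.
Required activator HolE is absent, so *nerJ* is not transcribed.
So NerJ is not produced.
With repressor ElnL bound, *lomL* is not transcribed.
So LomL is not produced.
Required activator LomL is absent, so *morC* is not transcribed.

OFF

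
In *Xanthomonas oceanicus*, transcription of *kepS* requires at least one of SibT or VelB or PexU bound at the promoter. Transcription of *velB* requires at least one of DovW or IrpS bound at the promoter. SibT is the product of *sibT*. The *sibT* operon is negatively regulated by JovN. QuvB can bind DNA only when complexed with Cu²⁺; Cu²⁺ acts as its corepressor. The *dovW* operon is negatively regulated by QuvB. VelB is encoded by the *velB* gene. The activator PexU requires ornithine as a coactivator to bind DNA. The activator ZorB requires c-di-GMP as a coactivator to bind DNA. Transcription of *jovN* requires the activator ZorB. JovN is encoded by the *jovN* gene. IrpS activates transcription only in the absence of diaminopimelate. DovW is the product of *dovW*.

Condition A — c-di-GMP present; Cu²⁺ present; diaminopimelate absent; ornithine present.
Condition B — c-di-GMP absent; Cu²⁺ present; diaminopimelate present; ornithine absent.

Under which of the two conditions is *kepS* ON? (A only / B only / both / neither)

both

Condition A:
c-di-GMP is present, so ZorB is active.
No repressor is bound and ZorB is active, so *jovN* is transcribed.
So JovN is produced and active.
With repressor JovN bound, *sibT* is not transcribed.
So SibT is not produced.
Cu²⁺ is present, so QuvB is active.
With repressor QuvB bound, *dovW* is not transcribed.
So DovW is not produced.
Diaminopimelate is absent, so IrpS is active.
Activator IrpS is present, so *velB* is transcribed.
So VelB is produced and active.
Ornithine is present, so PexU is active.
Activator VelB is present, so *kepS* is transcribed.
→ *kepS* is ON in A.
Condition B:
c-di-GMP is absent, so ZorB is inactive.
Required activator ZorB is absent, so *jovN* is not transcribed.
So JovN is not produced.
With no repressor bound, *sibT* is transcribed.
So SibT is produced and active.
Cu²⁺ is present, so QuvB is active.
With repressor QuvB bound, *dovW* is not transcribed.
So DovW is not produced.
Diaminopimelate is present, so IrpS is inactive.
No activator is available at the *velB* promoter, so *velB* is not transcribed.
So VelB is not produced.
Ornithine is absent, so PexU is inactive.
Activator SibT is present, so *kepS* is transcribed.
→ *kepS* is ON in B.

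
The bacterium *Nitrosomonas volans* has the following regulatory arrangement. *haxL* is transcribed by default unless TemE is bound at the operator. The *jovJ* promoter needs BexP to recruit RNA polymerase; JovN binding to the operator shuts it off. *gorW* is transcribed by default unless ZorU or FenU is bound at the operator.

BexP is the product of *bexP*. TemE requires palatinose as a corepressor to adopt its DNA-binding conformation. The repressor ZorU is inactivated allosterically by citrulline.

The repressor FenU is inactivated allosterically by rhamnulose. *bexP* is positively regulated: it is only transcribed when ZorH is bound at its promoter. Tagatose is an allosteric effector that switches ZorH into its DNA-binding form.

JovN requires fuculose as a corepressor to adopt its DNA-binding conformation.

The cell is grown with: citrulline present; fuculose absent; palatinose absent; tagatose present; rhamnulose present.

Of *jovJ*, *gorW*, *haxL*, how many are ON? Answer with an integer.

3

Tagatose is present, so ZorH is active.
No repressor is bound and ZorH is active, so *bexP* is transcribed.
So BexP is produced and active.
Fuculose is absent, so JovN is inactive.
No repressor is bound and BexP is active, so *jovJ* is transcribed.
→ *jovJ* is ON.
Citrulline is present, so ZorU is inactive.
Rhamnulose is present, so FenU is inactive.
With no repressor bound, *gorW* is transcribed.
→ *gorW* is ON.
Palatinose is absent, so TemE is inactive.
With no repressor bound, *haxL* is transcribed.
→ *haxL* is ON.
3 of the 3 genes are transcribed.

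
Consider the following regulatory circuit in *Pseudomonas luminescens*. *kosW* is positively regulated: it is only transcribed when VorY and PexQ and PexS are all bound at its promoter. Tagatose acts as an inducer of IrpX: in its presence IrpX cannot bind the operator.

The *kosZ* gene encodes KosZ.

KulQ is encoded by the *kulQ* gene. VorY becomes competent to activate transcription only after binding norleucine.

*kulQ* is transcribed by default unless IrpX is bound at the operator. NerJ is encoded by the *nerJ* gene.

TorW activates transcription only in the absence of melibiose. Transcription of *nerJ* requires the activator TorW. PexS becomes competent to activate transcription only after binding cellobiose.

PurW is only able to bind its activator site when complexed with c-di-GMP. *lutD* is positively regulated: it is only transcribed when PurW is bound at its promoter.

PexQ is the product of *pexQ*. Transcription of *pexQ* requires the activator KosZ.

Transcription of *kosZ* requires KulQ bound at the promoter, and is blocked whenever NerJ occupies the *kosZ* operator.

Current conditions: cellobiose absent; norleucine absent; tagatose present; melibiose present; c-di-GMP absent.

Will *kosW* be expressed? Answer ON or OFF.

Norleucine is absent, so VorY is inactive.
Tagatose is present, so IrpX is inactive.
With no repressor bound, *kulQ* is transcribed.
So KulQ is produced and active.
Melibiose is present, so TorW is inactive.
Required activator TorW is absent, so *nerJ* is not transcribed.
So NerJ is not produced.
No repressor is bound and KulQ is active, so *kosZ* is transcribed.
So KosZ is produced and active.
No repressor is bound and KosZ is active, so *pexQ* is transcribed.
So PexQ is produced and active.
Cellobiose is absent, so PexS is inactive.
Required activator VorY is absent, so *kosW* is not transcribed.

OFF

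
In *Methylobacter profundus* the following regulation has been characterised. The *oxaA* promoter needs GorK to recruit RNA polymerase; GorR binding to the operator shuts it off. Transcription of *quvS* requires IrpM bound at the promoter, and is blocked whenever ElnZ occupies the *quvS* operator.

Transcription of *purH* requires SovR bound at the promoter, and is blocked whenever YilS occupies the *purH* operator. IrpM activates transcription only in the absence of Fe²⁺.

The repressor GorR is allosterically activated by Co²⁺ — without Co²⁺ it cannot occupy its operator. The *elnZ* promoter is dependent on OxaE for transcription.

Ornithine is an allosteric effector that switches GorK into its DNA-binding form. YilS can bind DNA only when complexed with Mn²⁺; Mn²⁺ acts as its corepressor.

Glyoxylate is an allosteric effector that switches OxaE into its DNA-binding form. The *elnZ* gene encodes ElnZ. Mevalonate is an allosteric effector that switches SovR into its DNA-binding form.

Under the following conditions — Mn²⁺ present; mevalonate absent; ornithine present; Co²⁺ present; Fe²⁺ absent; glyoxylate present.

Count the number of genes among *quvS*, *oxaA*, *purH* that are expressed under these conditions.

0

Fe²⁺ is absent, so IrpM is active.
Glyoxylate is present, so OxaE is active.
No repressor is bound and OxaE is active, so *elnZ* is transcribed.
So ElnZ is produced and active.
With repressor ElnZ bound, *quvS* is not transcribed.
→ *quvS* is OFF.
Co²⁺ is present, so GorR is active.
Ornithine is present, so GorK is active.
With repressor GorR bound, *oxaA* is not transcribed.
→ *oxaA* is OFF.
Mn²⁺ is present, so YilS is active.
Mevalonate is absent, so SovR is inactive.
With repressor YilS bound, *purH* is not transcribed.
→ *purH* is OFF.
0 of the 3 genes are transcribed.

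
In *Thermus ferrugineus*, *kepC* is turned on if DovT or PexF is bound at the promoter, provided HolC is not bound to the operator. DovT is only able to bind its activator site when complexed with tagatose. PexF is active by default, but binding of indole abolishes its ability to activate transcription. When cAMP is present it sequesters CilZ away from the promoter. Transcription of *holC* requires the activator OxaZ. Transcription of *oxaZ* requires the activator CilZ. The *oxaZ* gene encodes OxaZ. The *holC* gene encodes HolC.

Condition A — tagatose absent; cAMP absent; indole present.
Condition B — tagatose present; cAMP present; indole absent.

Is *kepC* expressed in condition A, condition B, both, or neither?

B only

Condition A:
Tagatose is absent, so DovT is inactive.
cAMP is absent, so CilZ is active.
No repressor is bound and CilZ is active, so *oxaZ* is transcribed.
So OxaZ is produced and active.
No repressor is bound and OxaZ is active, so *holC* is transcribed.
So HolC is produced and active.
Indole is present, so PexF is inactive.
With repressor HolC bound, *kepC* is not transcribed.
→ *kepC* is OFF in A.
Condition B:
Tagatose is present, so DovT is active.
cAMP is present, so CilZ is inactive.
Required activator CilZ is absent, so *oxaZ* is not transcribed.
So OxaZ is not produced.
Required activator OxaZ is absent, so *holC* is not transcribed.
So HolC is not produced.
Indole is absent, so PexF is active.
Activator DovT is present, so *kepC* is transcribed.
→ *kepC* is ON in B.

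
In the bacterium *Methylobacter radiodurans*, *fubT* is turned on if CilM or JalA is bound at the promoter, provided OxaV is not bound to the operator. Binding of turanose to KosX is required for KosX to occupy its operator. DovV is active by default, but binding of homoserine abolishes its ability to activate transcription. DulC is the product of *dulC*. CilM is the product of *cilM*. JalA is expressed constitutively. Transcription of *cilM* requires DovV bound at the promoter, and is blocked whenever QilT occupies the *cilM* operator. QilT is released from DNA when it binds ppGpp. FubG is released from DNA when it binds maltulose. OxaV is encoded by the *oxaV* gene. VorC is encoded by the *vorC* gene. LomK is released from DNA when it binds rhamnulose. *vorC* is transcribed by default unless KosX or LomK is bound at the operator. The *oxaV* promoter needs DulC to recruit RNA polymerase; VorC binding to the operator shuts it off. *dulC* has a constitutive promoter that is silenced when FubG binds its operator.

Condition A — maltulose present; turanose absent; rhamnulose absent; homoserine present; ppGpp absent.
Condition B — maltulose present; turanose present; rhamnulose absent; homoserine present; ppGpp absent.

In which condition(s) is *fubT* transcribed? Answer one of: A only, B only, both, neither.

neither

Condition A:
Maltulose is present, so FubG is inactive.
With no repressor bound, *dulC* is transcribed.
So DulC is produced and active.
Turanose is absent, so KosX is inactive.
Rhamnulose is absent, so LomK is active.
With repressor LomK bound, *vorC* is not transcribed.
So VorC is not produced.
No repressor is bound and DulC is active, so *oxaV* is transcribed.
So OxaV is produced and active.
Homoserine is present, so DovV is inactive.
ppGpp is absent, so QilT is active.
With repressor QilT bound, *cilM* is not transcribed.
So CilM is not produced.
JalA is produced constitutively and is active.
With repressor OxaV bound, *fubT* is not transcribed.
→ *fubT* is OFF in A.
Condition B:
Maltulose is present, so FubG is inactive.
With no repressor bound, *dulC* is transcribed.
So DulC is produced and active.
Turanose is present, so KosX is active.
Rhamnulose is absent, so LomK is active.
With repressor KosX bound, *vorC* is not transcribed.
So VorC is not produced.
No repressor is bound and DulC is active, so *oxaV* is transcribed.
So OxaV is produced and active.
Homoserine is present, so DovV is inactive.
ppGpp is absent, so QilT is active.
With repressor QilT bound, *cilM* is not transcribed.
So CilM is not produced.
JalA is produced constitutively and is active.
With repressor OxaV bound, *fubT* is not transcribed.
→ *fubT* is OFF in B.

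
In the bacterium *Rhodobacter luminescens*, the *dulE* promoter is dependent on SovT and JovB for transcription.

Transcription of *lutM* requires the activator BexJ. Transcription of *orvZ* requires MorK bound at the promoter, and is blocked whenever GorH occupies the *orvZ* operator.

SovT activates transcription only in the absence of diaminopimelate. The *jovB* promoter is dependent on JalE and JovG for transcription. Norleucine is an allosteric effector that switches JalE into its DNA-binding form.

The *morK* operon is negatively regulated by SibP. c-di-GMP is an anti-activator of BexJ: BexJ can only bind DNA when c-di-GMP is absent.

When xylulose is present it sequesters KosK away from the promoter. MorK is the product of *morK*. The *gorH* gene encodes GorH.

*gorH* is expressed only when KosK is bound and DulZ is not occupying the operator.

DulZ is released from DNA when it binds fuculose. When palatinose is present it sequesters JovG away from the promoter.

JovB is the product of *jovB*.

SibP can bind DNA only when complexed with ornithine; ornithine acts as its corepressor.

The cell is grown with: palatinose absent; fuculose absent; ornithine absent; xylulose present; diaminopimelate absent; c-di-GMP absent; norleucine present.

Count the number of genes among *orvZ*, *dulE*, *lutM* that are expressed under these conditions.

3

Ornithine is absent, so SibP is inactive.
With no repressor bound, *morK* is transcribed.
So MorK is produced and active.
Fuculose is absent, so DulZ is active.
Xylulose is present, so KosK is inactive.
With repressor DulZ bound, *gorH* is not transcribed.
So GorH is not produced.
No repressor is bound and MorK is active, so *orvZ* is transcribed.
→ *orvZ* is ON.
Diaminopimelate is absent, so SovT is active.
Norleucine is present, so JalE is active.
Palatinose is absent, so JovG is active.
No repressor is bound and JalE and JovG are active, so *jovB* is transcribed.
So JovB is produced and active.
No repressor is bound and SovT and JovB are active, so *dulE* is transcribed.
→ *dulE* is ON.
c-di-GMP is absent, so BexJ is active.
No repressor is bound and BexJ is active, so *lutM* is transcribed.
→ *lutM* is ON.
3 of the 3 genes are transcribed.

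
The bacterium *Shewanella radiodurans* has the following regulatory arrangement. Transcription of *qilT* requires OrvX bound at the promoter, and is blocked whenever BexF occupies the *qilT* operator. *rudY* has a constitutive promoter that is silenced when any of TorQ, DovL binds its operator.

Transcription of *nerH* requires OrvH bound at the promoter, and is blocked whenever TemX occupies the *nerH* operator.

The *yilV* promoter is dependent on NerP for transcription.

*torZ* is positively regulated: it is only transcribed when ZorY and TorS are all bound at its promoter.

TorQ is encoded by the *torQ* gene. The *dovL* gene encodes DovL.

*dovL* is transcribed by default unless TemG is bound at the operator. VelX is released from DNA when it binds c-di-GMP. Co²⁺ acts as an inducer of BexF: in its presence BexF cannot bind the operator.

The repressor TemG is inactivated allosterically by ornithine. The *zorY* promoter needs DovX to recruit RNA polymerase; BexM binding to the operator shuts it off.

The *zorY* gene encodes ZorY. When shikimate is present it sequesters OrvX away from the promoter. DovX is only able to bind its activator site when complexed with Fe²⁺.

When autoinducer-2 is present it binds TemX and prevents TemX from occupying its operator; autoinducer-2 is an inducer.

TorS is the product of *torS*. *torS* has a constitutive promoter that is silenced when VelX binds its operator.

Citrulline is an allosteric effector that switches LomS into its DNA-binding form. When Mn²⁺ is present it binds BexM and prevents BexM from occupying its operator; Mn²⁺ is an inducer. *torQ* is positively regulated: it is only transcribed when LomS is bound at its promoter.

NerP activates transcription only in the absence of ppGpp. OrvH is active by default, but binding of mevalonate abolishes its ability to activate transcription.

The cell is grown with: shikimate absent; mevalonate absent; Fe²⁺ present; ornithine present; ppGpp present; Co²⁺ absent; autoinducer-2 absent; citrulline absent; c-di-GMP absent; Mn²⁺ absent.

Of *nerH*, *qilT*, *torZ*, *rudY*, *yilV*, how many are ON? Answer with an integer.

0

Mevalonate is absent, so OrvH is active.
Autoinducer-2 is absent, so TemX is active.
With repressor TemX bound, *nerH* is not transcribed.
→ *nerH* is OFF.
Co²⁺ is absent, so BexF is active.
Shikimate is absent, so OrvX is active.
With repressor BexF bound, *qilT* is not transcribed.
→ *qilT* is OFF.
Mn²⁺ is absent, so BexM is active.
Fe²⁺ is present, so DovX is active.
With repressor BexM bound, *zorY* is not transcribed.
So ZorY is not produced.
c-di-GMP is absent, so VelX is active.
With repressor VelX bound, *torS* is not transcribed.
So TorS is not produced.
Required activator ZorY is absent, so *torZ* is not transcribed.
→ *torZ* is OFF.
Citrulline is absent, so LomS is inactive.
Required activator LomS is absent, so *torQ* is not transcribed.
So TorQ is not produced.
Ornithine is present, so TemG is inactive.
With no repressor bound, *dovL* is transcribed.
So DovL is produced and active.
With repressor DovL bound, *rudY* is not transcribed.
→ *rudY* is OFF.
ppGpp is present, so NerP is inactive.
Required activator NerP is absent, so *yilV* is not transcribed.
→ *yilV* is OFF.
0 of the 5 genes are transcribed.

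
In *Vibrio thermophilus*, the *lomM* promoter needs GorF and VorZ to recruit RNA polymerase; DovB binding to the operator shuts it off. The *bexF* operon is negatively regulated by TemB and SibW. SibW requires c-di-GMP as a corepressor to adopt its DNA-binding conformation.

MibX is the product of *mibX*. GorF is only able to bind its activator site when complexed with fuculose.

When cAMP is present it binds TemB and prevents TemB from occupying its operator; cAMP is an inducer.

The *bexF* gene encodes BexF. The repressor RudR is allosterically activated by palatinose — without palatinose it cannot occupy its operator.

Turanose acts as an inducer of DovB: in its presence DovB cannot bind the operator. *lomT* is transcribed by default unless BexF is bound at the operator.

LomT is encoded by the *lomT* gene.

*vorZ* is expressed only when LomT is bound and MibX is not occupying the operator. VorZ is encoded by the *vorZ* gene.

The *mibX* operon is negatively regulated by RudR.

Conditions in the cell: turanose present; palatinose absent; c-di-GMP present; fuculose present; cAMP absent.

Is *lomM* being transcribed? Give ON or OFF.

Fuculose is present, so GorF is active.
Turanose is present, so DovB is inactive.
Palatinose is absent, so RudR is inactive.
With no repressor bound, *mibX* is transcribed.
So MibX is produced and active.
cAMP is absent, so TemB is active.
c-di-GMP is present, so SibW is active.
With repressor TemB bound, *bexF* is not transcribed.
So BexF is not produced.
With no repressor bound, *lomT* is transcribed.
So LomT is produced and active.
With repressor MibX bound, *vorZ* is not transcribed.
So VorZ is not produced.
Required activator VorZ is absent, so *lomM* is not transcribed.

OFF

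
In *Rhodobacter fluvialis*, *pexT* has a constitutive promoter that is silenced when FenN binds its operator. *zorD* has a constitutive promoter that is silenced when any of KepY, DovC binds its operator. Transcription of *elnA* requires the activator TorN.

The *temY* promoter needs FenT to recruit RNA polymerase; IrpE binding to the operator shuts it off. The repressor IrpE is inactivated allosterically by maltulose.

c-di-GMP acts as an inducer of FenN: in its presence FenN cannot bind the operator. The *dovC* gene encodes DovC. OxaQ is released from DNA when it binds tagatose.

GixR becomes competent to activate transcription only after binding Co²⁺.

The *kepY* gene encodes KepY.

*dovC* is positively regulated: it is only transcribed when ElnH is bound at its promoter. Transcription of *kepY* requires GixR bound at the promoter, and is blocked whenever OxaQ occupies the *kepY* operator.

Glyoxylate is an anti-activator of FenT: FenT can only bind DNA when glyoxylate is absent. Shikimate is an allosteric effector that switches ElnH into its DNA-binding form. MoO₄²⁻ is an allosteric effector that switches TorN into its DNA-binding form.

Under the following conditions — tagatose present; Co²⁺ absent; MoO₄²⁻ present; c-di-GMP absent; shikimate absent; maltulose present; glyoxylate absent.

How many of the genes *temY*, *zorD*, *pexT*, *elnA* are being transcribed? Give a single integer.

3

Glyoxylate is absent, so FenT is active.
Maltulose is present, so IrpE is inactive.
No repressor is bound and FenT is active, so *temY* is transcribed.
→ *temY* is ON.
Tagatose is present, so OxaQ is inactive.
Co²⁺ is absent, so GixR is inactive.
Required activator GixR is absent, so *kepY* is not transcribed.
So KepY is not produced.
Shikimate is absent, so ElnH is inactive.
Required activator ElnH is absent, so *dovC* is not transcribed.
So DovC is not produced.
With no repressor bound, *zorD* is transcribed.
→ *zorD* is ON.
c-di-GMP is absent, so FenN is active.
With repressor FenN bound, *pexT* is not transcribed.
→ *pexT* is OFF.
MoO₄²⁻ is present, so TorN is active.
No repressor is bound and TorN is active, so *elnA* is transcribed.
→ *elnA* is ON.
3 of the 4 genes are transcribed.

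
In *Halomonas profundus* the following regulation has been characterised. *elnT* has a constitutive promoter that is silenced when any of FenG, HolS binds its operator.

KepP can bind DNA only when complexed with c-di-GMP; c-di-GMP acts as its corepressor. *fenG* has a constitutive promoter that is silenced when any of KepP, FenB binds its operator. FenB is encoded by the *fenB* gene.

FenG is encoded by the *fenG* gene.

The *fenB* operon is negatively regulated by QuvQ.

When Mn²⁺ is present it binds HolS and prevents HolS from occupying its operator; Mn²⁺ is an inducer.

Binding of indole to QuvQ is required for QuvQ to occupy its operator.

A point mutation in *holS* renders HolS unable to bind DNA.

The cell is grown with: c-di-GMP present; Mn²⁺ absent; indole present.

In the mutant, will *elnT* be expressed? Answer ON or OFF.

c-di-GMP is present, so KepP is active.
Indole is present, so QuvQ is active.
With repressor QuvQ bound, *fenB* is not transcribed.
So FenB is not produced.
With repressor KepP bound, *fenG* is not transcribed.
So FenG is not produced.
HolS is non-functional in this strain, so it has no effect.
With no repressor bound, *elnT* is transcribed.

ON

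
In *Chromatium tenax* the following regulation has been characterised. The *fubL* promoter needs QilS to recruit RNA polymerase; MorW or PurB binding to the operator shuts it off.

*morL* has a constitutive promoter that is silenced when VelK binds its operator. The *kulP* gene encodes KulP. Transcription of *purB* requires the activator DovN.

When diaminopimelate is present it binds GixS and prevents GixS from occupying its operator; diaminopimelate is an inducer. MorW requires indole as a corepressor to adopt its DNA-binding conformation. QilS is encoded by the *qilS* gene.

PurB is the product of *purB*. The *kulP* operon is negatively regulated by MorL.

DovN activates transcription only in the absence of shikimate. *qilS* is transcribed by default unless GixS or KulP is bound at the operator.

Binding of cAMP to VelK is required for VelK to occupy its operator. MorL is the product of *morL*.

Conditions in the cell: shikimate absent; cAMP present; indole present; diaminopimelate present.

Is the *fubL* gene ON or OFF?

OFF

Indole is present, so MorW is active.
Diaminopimelate is present, so GixS is inactive.
cAMP is present, so VelK is active.
With repressor VelK bound, *morL* is not transcribed.
So MorL is not produced.
With no repressor bound, *kulP* is transcribed.
So KulP is produced and active.
With repressor KulP bound, *qilS* is not transcribed.
So QilS is not produced.
Shikimate is absent, so DovN is active.
No repressor is bound and DovN is active, so *purB* is transcribed.
So PurB is produced and active.
With repressor MorW bound, *fubL* is not transcribed.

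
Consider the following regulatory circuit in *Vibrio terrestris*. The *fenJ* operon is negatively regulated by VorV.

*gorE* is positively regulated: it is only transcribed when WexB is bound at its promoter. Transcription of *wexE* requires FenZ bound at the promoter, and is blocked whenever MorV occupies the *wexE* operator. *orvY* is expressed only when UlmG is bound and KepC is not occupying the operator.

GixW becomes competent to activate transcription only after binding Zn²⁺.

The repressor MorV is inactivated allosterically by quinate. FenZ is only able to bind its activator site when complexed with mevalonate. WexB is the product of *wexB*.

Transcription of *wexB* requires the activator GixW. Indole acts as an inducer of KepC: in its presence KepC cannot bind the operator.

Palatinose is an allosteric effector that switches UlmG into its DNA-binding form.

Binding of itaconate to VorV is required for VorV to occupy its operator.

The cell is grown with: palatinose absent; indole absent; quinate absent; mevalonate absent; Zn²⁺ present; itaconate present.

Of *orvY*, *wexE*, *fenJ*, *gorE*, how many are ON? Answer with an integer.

1

Indole is absent, so KepC is active.
Palatinose is absent, so UlmG is inactive.
With repressor KepC bound, *orvY* is not transcribed.
→ *orvY* is OFF.
Mevalonate is absent, so FenZ is inactive.
Quinate is absent, so MorV is active.
With repressor MorV bound, *wexE* is not transcribed.
→ *wexE* is OFF.
Itaconate is present, so VorV is active.
With repressor VorV bound, *fenJ* is not transcribed.
→ *fenJ* is OFF.
Zn²⁺ is present, so GixW is active.
No repressor is bound and GixW is active, so *wexB* is transcribed.
So WexB is produced and active.
No repressor is bound and WexB is active, so *gorE* is transcribed.
→ *gorE* is ON.
1 of the 4 genes is transcribed.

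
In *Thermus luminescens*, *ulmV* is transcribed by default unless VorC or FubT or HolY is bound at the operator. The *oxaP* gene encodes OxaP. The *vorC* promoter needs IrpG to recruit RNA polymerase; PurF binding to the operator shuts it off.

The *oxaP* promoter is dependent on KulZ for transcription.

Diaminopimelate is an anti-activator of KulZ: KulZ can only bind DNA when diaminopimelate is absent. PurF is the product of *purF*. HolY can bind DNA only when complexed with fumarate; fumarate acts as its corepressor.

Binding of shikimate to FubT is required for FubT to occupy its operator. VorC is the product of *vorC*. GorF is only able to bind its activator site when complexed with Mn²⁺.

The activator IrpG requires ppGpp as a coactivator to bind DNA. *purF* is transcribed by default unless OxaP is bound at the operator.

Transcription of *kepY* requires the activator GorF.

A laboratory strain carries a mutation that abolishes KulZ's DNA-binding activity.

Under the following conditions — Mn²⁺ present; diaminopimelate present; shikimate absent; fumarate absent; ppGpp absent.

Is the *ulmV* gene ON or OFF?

ON

ppGpp is absent, so IrpG is inactive.
KulZ is non-functional in this strain, so it has no effect.
Required activator KulZ is absent, so *oxaP* is not transcribed.
So OxaP is not produced.
With no repressor bound, *purF* is transcribed.
So PurF is produced and active.
With repressor PurF bound, *vorC* is not transcribed.
So VorC is not produced.
Shikimate is absent, so FubT is inactive.
Fumarate is absent, so HolY is inactive.
With no repressor bound, *ulmV* is transcribed.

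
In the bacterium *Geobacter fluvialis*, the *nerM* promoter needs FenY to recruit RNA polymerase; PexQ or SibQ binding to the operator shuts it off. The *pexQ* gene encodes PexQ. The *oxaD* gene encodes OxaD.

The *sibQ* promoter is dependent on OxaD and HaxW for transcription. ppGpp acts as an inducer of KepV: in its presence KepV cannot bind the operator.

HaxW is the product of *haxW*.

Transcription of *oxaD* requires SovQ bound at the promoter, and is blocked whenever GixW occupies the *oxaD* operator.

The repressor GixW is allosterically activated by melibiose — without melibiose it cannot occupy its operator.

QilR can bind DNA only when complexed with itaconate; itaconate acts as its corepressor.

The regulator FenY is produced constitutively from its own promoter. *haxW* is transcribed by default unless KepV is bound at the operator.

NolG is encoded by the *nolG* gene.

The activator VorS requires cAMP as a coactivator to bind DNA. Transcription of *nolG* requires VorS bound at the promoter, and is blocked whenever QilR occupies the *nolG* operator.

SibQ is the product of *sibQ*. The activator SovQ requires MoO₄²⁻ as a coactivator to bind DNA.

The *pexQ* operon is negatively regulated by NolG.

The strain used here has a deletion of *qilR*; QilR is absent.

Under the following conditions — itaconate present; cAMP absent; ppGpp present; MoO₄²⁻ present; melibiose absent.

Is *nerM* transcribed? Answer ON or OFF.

OFF

FenY is produced constitutively and is active.
cAMP is absent, so VorS is inactive.
QilR is non-functional in this strain, so it has no effect.
Required activator VorS is absent, so *nolG* is not transcribed.
So NolG is not produced.
With no repressor bound, *pexQ* is transcribed.
So PexQ is produced and active.
MoO₄²⁻ is present, so SovQ is active.
Melibiose is absent, so GixW is inactive.
No repressor is bound and SovQ is active, so *oxaD* is transcribed.
So OxaD is produced and active.
ppGpp is present, so KepV is inactive.
With no repressor bound, *haxW* is transcribed.
So HaxW is produced and active.
No repressor is bound and OxaD and HaxW are active, so *sibQ* is transcribed.
So SibQ is produced and active.
With repressor PexQ bound, *nerM* is not transcribed.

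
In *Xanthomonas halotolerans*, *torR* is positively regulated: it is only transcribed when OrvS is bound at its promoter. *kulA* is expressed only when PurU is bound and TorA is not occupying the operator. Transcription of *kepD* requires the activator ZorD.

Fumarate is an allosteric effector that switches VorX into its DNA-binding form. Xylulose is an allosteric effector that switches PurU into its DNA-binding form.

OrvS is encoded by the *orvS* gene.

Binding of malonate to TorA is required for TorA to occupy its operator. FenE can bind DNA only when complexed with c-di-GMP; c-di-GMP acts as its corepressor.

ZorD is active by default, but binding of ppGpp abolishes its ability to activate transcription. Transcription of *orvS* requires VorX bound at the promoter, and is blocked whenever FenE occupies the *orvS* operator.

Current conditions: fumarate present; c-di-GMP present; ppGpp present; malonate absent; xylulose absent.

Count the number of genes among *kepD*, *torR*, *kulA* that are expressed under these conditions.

0

ppGpp is present, so ZorD is inactive.
Required activator ZorD is absent, so *kepD* is not transcribed.
→ *kepD* is OFF.
Fumarate is present, so VorX is active.
c-di-GMP is present, so FenE is active.
With repressor FenE bound, *orvS* is not transcribed.
So OrvS is not produced.
Required activator OrvS is absent, so *torR* is not transcribed.
→ *torR* is OFF.
Malonate is absent, so TorA is inactive.
Xylulose is absent, so PurU is inactive.
Required activator PurU is absent, so *kulA* is not transcribed.
→ *kulA* is OFF.
0 of the 3 genes are transcribed.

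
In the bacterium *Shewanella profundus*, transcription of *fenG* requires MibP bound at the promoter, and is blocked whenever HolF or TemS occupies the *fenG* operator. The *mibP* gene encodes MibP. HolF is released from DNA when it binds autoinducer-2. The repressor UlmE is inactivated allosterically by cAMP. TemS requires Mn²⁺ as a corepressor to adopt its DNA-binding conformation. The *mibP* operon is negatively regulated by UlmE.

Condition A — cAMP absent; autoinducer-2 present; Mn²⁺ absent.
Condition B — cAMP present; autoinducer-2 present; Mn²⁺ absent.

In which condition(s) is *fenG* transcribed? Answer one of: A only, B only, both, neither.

Condition A:
cAMP is absent, so UlmE is active.
With repressor UlmE bound, *mibP* is not transcribed.
So MibP is not produced.
Autoinducer-2 is present, so HolF is inactive.
Mn²⁺ is absent, so TemS is inactive.
Required activator MibP is absent, so *fenG* is not transcribed.
→ *fenG* is OFF in A.
Condition B:
cAMP is present, so UlmE is inactive.
With no repressor bound, *mibP* is transcribed.
So MibP is produced and active.
Autoinducer-2 is present, so HolF is inactive.
Mn²⁺ is absent, so TemS is inactive.
No repressor is bound and MibP is active, so *fenG* is transcribed.
→ *fenG* is ON in B.

B only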